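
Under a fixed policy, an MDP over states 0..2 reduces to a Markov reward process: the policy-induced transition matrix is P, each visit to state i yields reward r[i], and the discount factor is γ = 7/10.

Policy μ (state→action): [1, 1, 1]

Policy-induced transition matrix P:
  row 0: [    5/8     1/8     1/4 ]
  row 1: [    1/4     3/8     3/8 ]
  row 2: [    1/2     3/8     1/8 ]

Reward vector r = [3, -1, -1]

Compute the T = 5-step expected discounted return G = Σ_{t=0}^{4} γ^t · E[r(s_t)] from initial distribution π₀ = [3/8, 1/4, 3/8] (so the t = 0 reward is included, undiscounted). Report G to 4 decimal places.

G = 2.2063

t=0: π = [0.3750, 0.2500, 0.3750], E[r] = 0.5000, γ^t·E[r] = 0.500000, running G = 0.500000
t=1: π = [0.4844, 0.2813, 0.2344], E[r] = 0.9375, γ^t·E[r] = 0.656250, running G = 1.156250
t=2: π = [0.4902, 0.2539, 0.2559], E[r] = 0.9609, γ^t·E[r] = 0.470859, running G = 1.627109
t=3: π = [0.4978, 0.2524, 0.2498], E[r] = 0.9912, γ^t·E[r] = 0.339985, running G = 1.967095
t=4: π = [0.4991, 0.2505, 0.2503], E[r] = 0.9965, γ^t·E[r] = 0.239250, running G = 2.206345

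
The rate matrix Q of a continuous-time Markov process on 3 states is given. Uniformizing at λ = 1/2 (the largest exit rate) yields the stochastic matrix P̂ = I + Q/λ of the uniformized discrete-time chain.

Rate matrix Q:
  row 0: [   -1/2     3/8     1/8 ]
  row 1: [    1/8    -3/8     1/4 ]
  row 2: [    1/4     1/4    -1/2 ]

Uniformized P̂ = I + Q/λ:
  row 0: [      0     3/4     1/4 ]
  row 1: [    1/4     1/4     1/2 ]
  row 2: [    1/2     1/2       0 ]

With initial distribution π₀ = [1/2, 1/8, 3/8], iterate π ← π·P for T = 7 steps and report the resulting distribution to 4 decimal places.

π = [0.2583, 0.4507, 0.2910]

t=0: π = [0.5000, 0.1250, 0.3750]
t=1: π = [0.2188, 0.5938, 0.1875]
t=2: π = [0.2422, 0.4063, 0.3516]
t=3: π = [0.2773, 0.4590, 0.2637]
t=4: π = [0.2466, 0.4546, 0.2988]
t=5: π = [0.2631, 0.4480, 0.2889]
t=6: π = [0.2565, 0.4538, 0.2898]
t=7: π = [0.2583, 0.4507, 0.2910]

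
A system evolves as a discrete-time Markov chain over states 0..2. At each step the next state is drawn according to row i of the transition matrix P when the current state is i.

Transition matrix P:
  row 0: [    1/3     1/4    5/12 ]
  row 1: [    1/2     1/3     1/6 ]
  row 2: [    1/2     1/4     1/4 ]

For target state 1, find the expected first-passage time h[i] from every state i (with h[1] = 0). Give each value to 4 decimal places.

First-step conditioning: h[1] = 0; for i ≠ 1, h[i] = 1 + Σ_k P[i][k]·h[k].
  h[0] = 1 + 1/3·h[0] + 5/12·h[2]
  h[2] = 1 + 1/2·h[0] + 1/4·h[2]
Solving the 2×2 linear system over states ≠ 1 gives exactly h = [4, 0, 4] (h[1] = 0 is the target).

h = [4.0000, 0.0000, 4.0000]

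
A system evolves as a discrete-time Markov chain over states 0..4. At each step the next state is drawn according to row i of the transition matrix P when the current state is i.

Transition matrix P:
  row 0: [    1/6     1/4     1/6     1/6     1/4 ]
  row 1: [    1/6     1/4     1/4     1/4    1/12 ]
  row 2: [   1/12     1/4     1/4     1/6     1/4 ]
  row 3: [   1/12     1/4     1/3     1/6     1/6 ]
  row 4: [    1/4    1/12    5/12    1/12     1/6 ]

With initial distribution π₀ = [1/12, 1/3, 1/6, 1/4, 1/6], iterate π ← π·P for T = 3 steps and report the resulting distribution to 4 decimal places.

t=0: π = [0.0833, 0.3333, 0.1667, 0.2500, 0.1667]
t=1: π = [0.1458, 0.2222, 0.2917, 0.1806, 0.1597]
t=2: π = [0.1406, 0.2234, 0.2795, 0.1719, 0.1846]
t=3: π = [0.1444, 0.2192, 0.2834, 0.1699, 0.1831]

π = [0.1444, 0.2192, 0.2834, 0.1699, 0.1831]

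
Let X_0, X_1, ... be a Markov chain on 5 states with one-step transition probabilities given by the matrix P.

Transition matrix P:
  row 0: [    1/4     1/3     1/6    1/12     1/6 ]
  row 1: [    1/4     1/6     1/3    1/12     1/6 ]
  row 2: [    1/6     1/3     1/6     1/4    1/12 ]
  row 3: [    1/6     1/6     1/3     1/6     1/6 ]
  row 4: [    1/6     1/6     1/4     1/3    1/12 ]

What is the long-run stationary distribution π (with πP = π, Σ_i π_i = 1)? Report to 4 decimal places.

π = [0.2038, 0.2418, 0.2470, 0.1726, 0.1348]

Balance equations π_j = Σ_i π_i·P[i][j]:
  π_0 = 1/4·π_0 + 1/4·π_1 + 1/6·π_2 + 1/6·π_3 + 1/6·π_4
  π_1 = 1/3·π_0 + 1/6·π_1 + 1/3·π_2 + 1/6·π_3 + 1/6·π_4
  π_2 = 1/6·π_0 + 1/3·π_1 + 1/6·π_2 + 1/3·π_3 + 1/4·π_4
  π_3 = 1/12·π_0 + 1/12·π_1 + 1/4·π_2 + 1/6·π_3 + 1/3·π_4
  normalize: π_0 + π_1 + π_2 + π_3 + π_4 = 1
Solving the linear system gives exactly π = [2403/11791, 2851/11791, 224/907, 2035/11791, 1590/11791].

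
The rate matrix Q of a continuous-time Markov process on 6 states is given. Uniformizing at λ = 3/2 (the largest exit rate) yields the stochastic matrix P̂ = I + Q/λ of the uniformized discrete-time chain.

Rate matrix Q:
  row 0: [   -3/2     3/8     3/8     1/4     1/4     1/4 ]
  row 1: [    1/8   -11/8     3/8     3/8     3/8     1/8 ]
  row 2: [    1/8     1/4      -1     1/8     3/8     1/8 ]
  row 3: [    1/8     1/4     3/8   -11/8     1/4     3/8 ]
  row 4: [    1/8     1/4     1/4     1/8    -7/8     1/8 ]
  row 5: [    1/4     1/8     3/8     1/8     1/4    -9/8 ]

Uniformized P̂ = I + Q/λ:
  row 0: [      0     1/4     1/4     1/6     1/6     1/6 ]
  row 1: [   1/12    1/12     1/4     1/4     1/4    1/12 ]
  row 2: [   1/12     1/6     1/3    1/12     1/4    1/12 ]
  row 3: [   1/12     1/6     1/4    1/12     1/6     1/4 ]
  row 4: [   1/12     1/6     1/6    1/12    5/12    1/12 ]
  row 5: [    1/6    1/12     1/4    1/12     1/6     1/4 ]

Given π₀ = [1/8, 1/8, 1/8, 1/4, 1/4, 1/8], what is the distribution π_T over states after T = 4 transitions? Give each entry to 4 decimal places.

π = [0.0871, 0.1503, 0.2486, 0.1157, 0.2663, 0.1320]

t=0: π = [0.1250, 0.1250, 0.1250, 0.2500, 0.2500, 0.1250]
t=1: π = [0.0833, 0.1563, 0.2396, 0.1146, 0.2500, 0.1563]
t=2: π = [0.0894, 0.1476, 0.2491, 0.1163, 0.2622, 0.1354]
t=3: π = [0.0872, 0.1505, 0.2489, 0.1154, 0.2653, 0.1327]
t=4: π = [0.0871, 0.1503, 0.2486, 0.1157, 0.2663, 0.1320]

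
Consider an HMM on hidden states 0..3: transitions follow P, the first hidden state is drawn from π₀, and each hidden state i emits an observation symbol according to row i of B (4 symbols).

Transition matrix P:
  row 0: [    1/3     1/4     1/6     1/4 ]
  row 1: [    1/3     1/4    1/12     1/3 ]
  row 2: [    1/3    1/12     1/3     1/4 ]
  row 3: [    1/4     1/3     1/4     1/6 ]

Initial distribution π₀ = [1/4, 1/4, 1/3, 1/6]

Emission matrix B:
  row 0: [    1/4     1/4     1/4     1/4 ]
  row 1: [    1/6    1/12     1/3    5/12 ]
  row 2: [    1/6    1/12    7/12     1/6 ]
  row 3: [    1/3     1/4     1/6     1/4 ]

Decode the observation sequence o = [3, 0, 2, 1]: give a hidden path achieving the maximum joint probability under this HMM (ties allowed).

t=0: δ = [6.250e-02, 1.042e-01, 5.556e-02, 4.167e-02]  (obs o_0=3)
t=1: δ = [8.681e-03, 4.340e-03, 3.086e-03, 1.157e-02]  ψ = [1, 1, 2, 1]  (obs o_1=0)
t=2: δ = [7.234e-04, 1.286e-03, 1.688e-03, 3.617e-04]  ψ = [0, 3, 3, 0]  (obs o_2=2)
t=3: δ = [1.407e-04, 2.679e-05, 4.689e-05, 1.072e-04]  ψ = [2, 1, 2, 1]  (obs o_3=1)
backtrack: best end state = 0; path = [1, 3, 2, 0]

path = [1, 3, 2, 0]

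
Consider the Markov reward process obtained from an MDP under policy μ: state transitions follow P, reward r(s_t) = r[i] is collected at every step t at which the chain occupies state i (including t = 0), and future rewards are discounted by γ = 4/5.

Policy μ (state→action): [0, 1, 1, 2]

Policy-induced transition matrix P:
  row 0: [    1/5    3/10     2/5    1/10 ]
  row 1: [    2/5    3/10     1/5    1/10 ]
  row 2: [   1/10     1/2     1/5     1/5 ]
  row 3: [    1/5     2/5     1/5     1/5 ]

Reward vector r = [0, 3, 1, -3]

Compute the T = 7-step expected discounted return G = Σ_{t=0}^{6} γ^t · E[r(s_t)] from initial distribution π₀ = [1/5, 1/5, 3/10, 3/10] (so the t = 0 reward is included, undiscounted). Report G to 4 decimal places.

G = 2.7258

t=0: π = [0.2000, 0.2000, 0.3000, 0.3000], E[r] = 0.0000, γ^t·E[r] = 0.000000, running G = 0.000000
t=1: π = [0.2100, 0.3900, 0.2400, 0.1600], E[r] = 0.9300, γ^t·E[r] = 0.744000, running G = 0.744000
t=2: π = [0.2540, 0.3640, 0.2420, 0.1400], E[r] = 0.9140, γ^t·E[r] = 0.584960, running G = 1.328960
t=3: π = [0.2486, 0.3624, 0.2508, 0.1382], E[r] = 0.9234, γ^t·E[r] = 0.472781, running G = 1.801741
t=4: π = [0.2474, 0.3640, 0.2497, 0.1389], E[r] = 0.9250, γ^t·E[r] = 0.378864, running G = 2.180604
t=5: π = [0.2478, 0.3638, 0.2495, 0.1389], E[r] = 0.9244, γ^t·E[r] = 0.302906, running G = 2.483510
t=6: π = [0.2478, 0.3638, 0.2496, 0.1388], E[r] = 0.9244, γ^t·E[r] = 0.242328, running G = 2.725839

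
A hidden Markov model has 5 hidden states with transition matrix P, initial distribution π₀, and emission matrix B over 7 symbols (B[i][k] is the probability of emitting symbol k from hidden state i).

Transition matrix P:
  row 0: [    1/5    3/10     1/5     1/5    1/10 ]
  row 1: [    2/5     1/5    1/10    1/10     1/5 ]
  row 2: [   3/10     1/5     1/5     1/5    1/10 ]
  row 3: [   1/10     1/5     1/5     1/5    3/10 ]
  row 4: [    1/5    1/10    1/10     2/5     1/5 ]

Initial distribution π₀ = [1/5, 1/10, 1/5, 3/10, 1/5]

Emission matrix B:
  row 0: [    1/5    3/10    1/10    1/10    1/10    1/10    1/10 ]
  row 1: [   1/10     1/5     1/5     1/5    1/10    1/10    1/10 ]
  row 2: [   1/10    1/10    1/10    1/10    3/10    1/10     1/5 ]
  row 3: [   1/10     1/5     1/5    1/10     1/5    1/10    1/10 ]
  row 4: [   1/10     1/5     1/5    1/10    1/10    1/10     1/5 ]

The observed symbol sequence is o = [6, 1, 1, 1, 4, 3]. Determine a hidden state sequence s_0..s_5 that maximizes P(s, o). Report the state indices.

path = [2, 0, 1, 0, 2, 1]

t=0: δ = [2.000e-02, 1.000e-02, 4.000e-02, 3.000e-02, 4.000e-02]  (obs o_0=6)
t=1: δ = [3.600e-03, 1.600e-03, 8.000e-04, 3.200e-03, 1.800e-03]  ψ = [2, 2, 2, 4, 3]  (obs o_1=1)
t=2: δ = [2.160e-04, 2.160e-04, 7.200e-05, 1.440e-04, 1.920e-04]  ψ = [0, 0, 0, 0, 3]  (obs o_2=1)
t=3: δ = [2.592e-05, 1.296e-05, 4.320e-06, 1.536e-05, 8.640e-06]  ψ = [1, 0, 0, 4, 1]  (obs o_3=1)
t=4: δ = [5.184e-07, 7.776e-07, 1.555e-06, 1.037e-06, 4.608e-07]  ψ = [0, 0, 0, 0, 3]  (obs o_4=4)
t=5: δ = [4.666e-08, 6.221e-08, 3.110e-08, 3.110e-08, 3.110e-08]  ψ = [2, 2, 2, 2, 3]  (obs o_5=3)
backtrack: best end state = 1; path = [2, 0, 1, 0, 2, 1]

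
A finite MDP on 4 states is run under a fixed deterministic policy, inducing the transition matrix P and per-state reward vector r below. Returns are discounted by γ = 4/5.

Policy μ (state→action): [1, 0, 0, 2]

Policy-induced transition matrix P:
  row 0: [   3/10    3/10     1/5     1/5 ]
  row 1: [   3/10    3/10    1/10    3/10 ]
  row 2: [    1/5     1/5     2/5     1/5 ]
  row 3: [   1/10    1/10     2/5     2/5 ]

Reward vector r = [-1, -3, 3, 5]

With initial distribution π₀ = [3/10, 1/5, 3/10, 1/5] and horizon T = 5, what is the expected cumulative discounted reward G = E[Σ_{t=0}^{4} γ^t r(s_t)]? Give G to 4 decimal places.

G = 4.1238

t=0: π = [0.3000, 0.2000, 0.3000, 0.2000], E[r] = 1.0000, γ^t·E[r] = 1.000000, running G = 1.000000
t=1: π = [0.2300, 0.2300, 0.2800, 0.2600], E[r] = 1.2200, γ^t·E[r] = 0.976000, running G = 1.976000
t=2: π = [0.2200, 0.2200, 0.2850, 0.2750], E[r] = 1.3500, γ^t·E[r] = 0.864000, running G = 2.840000
t=3: π = [0.2165, 0.2165, 0.2900, 0.2770], E[r] = 1.3890, γ^t·E[r] = 0.711168, running G = 3.551168
t=4: π = [0.2156, 0.2156, 0.2918, 0.2771], E[r] = 1.3981, γ^t·E[r] = 0.572662, running G = 4.123830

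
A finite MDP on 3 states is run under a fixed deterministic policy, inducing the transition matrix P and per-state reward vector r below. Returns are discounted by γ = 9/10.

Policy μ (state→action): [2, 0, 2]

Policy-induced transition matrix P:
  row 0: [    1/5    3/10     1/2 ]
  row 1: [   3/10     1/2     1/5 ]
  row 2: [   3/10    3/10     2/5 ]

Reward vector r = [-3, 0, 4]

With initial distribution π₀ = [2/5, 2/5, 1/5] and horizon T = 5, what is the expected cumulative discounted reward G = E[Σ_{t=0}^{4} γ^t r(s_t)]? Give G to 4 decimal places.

t=0: π = [0.4000, 0.4000, 0.2000], E[r] = -0.4000, γ^t·E[r] = -0.400000, running G = -0.400000
t=1: π = [0.2600, 0.3800, 0.3600], E[r] = 0.6600, γ^t·E[r] = 0.594000, running G = 0.194000
t=2: π = [0.2740, 0.3760, 0.3500], E[r] = 0.5780, γ^t·E[r] = 0.468180, running G = 0.662180
t=3: π = [0.2726, 0.3752, 0.3522], E[r] = 0.5910, γ^t·E[r] = 0.430839, running G = 1.093019
t=4: π = [0.2727, 0.3750, 0.3522], E[r] = 0.5907, γ^t·E[r] = 0.387532, running G = 1.480551

G = 1.4806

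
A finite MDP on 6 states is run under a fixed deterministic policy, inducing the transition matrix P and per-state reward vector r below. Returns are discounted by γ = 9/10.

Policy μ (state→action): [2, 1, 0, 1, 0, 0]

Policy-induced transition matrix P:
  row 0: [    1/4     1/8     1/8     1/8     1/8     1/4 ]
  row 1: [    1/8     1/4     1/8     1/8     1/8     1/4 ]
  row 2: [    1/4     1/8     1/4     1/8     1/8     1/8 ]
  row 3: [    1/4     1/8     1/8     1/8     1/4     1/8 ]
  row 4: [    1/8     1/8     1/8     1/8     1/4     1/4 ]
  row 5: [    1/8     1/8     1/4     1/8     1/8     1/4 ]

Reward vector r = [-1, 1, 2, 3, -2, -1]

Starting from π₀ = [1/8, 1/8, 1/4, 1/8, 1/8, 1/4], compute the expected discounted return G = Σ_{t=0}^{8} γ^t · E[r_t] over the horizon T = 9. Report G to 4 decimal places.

G = 1.1564

t=0: π = [0.1250, 0.1250, 0.2500, 0.1250, 0.1250, 0.2500], E[r] = 0.3750, γ^t·E[r] = 0.375000, running G = 0.375000
t=1: π = [0.1875, 0.1406, 0.1875, 0.1250, 0.1563, 0.2031], E[r] = 0.1875, γ^t·E[r] = 0.168750, running G = 0.543750
t=2: π = [0.1875, 0.1426, 0.1738, 0.1250, 0.1602, 0.2109], E[r] = 0.1465, γ^t·E[r] = 0.118652, running G = 0.662402
t=3: π = [0.1858, 0.1428, 0.1731, 0.1250, 0.1606, 0.2126], E[r] = 0.1443, γ^t·E[r] = 0.105185, running G = 0.767588
t=4: π = [0.1855, 0.1429, 0.1732, 0.1250, 0.1607, 0.2127], E[r] = 0.1447, γ^t·E[r] = 0.094907, running G = 0.862495
t=5: π = [0.1855, 0.1429, 0.1732, 0.1250, 0.1607, 0.2127], E[r] = 0.1447, γ^t·E[r] = 0.085464, running G = 0.947958
t=6: π = [0.1855, 0.1429, 0.1732, 0.1250, 0.1607, 0.2127], E[r] = 0.1447, γ^t·E[r] = 0.076920, running G = 1.024878
t=7: π = [0.1855, 0.1429, 0.1732, 0.1250, 0.1607, 0.2127], E[r] = 0.1447, γ^t·E[r] = 0.069227, running G = 1.094105
t=8: π = [0.1855, 0.1429, 0.1732, 0.1250, 0.1607, 0.2127], E[r] = 0.1447, γ^t·E[r] = 0.062304, running G = 1.156410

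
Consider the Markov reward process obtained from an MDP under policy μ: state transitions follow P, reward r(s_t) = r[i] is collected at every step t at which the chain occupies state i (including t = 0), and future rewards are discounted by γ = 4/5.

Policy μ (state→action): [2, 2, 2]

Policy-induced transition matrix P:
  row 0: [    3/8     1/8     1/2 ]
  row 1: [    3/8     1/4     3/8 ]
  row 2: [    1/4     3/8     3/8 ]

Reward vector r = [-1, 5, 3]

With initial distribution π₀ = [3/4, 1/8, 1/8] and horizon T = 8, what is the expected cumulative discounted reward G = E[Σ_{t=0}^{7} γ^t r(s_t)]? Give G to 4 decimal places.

G = 7.0643

t=0: π = [0.7500, 0.1250, 0.1250], E[r] = 0.2500, γ^t·E[r] = 0.250000, running G = 0.250000
t=1: π = [0.3594, 0.1719, 0.4688], E[r] = 1.9063, γ^t·E[r] = 1.525000, running G = 1.775000
t=2: π = [0.3164, 0.2637, 0.4199], E[r] = 2.2617, γ^t·E[r] = 1.447500, running G = 3.222500
t=3: π = [0.3225, 0.2629, 0.4146], E[r] = 2.2358, γ^t·E[r] = 1.144750, running G = 4.367250
t=4: π = [0.3232, 0.2615, 0.4153], E[r] = 2.2303, γ^t·E[r] = 0.913525, running G = 5.280775
t=5: π = [0.3231, 0.2615, 0.4154], E[r] = 2.2307, γ^t·E[r] = 0.730953, running G = 6.011728
t=6: π = [0.3231, 0.2615, 0.4154], E[r] = 2.2308, γ^t·E[r] = 0.584785, running G = 6.596512
t=7: π = [0.3231, 0.2615, 0.4154], E[r] = 2.2308, γ^t·E[r] = 0.467826, running G = 7.064339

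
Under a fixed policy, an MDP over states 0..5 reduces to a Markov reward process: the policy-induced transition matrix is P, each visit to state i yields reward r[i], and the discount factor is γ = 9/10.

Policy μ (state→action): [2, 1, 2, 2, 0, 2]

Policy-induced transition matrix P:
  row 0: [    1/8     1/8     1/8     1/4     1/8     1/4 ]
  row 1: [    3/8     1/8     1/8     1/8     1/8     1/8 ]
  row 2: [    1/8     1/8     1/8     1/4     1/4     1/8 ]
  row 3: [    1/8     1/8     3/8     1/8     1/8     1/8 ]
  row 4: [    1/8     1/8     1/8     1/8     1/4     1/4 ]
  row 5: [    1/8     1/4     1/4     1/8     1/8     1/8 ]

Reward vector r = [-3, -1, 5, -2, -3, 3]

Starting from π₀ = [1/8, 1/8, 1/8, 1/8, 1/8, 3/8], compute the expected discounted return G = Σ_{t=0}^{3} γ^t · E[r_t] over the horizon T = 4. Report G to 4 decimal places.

G = 0.5862

t=0: π = [0.1250, 0.1250, 0.1250, 0.1250, 0.1250, 0.3750], E[r] = 0.6250, γ^t·E[r] = 0.625000, running G = 0.625000
t=1: π = [0.1563, 0.1719, 0.2031, 0.1563, 0.1563, 0.1563], E[r] = 0.0625, γ^t·E[r] = 0.056250, running G = 0.681250
t=2: π = [0.1680, 0.1445, 0.1836, 0.1699, 0.1699, 0.1641], E[r] = -0.0879, γ^t·E[r] = -0.071191, running G = 0.610059
t=3: π = [0.1611, 0.1455, 0.1880, 0.1689, 0.1692, 0.1672], E[r] = -0.0327, γ^t·E[r] = -0.023849, running G = 0.586209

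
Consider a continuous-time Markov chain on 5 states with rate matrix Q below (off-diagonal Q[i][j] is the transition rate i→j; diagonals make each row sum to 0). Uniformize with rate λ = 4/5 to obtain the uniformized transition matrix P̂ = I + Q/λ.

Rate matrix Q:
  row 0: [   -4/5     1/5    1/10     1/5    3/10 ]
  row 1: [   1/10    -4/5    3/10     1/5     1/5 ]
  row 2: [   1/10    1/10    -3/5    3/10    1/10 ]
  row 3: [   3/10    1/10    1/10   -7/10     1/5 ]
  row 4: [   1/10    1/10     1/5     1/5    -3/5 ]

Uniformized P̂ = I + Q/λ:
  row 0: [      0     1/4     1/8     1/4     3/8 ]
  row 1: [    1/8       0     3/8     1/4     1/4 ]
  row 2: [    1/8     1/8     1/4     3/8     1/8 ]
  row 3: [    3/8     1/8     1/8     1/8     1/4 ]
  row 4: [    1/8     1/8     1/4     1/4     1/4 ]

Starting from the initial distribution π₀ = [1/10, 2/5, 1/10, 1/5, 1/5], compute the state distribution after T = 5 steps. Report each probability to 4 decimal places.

t=0: π = [0.1000, 0.4000, 0.1000, 0.2000, 0.2000]
t=1: π = [0.1625, 0.0875, 0.2625, 0.2375, 0.2500]
t=2: π = [0.1641, 0.1344, 0.2109, 0.2531, 0.2375]
t=3: π = [0.1678, 0.1287, 0.2146, 0.2447, 0.2441]
t=4: π = [0.1652, 0.1299, 0.2145, 0.2462, 0.2441]
t=5: π = [0.1659, 0.1294, 0.2148, 0.2460, 0.2438]

π = [0.1659, 0.1294, 0.2148, 0.2460, 0.2438]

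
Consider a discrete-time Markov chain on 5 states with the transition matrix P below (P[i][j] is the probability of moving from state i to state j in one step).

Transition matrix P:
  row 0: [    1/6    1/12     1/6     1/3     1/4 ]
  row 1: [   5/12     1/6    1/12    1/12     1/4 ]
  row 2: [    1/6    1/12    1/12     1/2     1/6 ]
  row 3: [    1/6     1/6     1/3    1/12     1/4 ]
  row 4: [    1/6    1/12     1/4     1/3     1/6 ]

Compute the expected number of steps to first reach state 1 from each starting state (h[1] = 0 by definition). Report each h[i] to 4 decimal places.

First-step conditioning: h[1] = 0; for i ≠ 1, h[i] = 1 + Σ_k P[i][k]·h[k].
  h[0] = 1 + 1/6·h[0] + 1/6·h[2] + 1/3·h[3] + 1/4·h[4]
  h[2] = 1 + 1/6·h[0] + 1/12·h[2] + 1/2·h[3] + 1/6·h[4]
  h[3] = 1 + 1/6·h[0] + 1/3·h[2] + 1/12·h[3] + 1/4·h[4]
  h[4] = 1 + 1/6·h[0] + 1/4·h[2] + 1/3·h[3] + 1/6·h[4]
Solving the 4×4 linear system over states ≠ 1 gives exactly h = [7494/809, 0, 7416/809, 6984/809, 7488/809] (h[1] = 0 is the target).

h = [9.2633, 0.0000, 9.1669, 8.6329, 9.2559]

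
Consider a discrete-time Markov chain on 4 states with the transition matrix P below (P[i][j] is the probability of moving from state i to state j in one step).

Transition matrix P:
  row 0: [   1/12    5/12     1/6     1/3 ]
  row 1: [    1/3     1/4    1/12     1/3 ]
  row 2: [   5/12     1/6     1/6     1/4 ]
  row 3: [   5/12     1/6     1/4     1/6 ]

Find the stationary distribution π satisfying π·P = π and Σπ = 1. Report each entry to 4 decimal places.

π = [0.2961, 0.2626, 0.1676, 0.2737]

Balance equations π_j = Σ_i π_i·P[i][j]:
  π_0 = 1/12·π_0 + 1/3·π_1 + 5/12·π_2 + 5/12·π_3
  π_1 = 5/12·π_0 + 1/4·π_1 + 1/6·π_2 + 1/6·π_3
  π_2 = 1/6·π_0 + 1/12·π_1 + 1/6·π_2 + 1/4·π_3
  normalize: π_0 + π_1 + π_2 + π_3 = 1
Solving the linear system gives exactly π = [53/179, 47/179, 30/179, 49/179].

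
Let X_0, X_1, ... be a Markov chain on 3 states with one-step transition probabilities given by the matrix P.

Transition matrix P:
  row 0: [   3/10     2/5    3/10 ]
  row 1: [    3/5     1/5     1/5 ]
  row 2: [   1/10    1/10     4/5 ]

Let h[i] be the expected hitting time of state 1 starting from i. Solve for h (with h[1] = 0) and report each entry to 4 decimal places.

h = [4.5455, 0.0000, 7.2727]

First-step conditioning: h[1] = 0; for i ≠ 1, h[i] = 1 + Σ_k P[i][k]·h[k].
  h[0] = 1 + 3/10·h[0] + 3/10·h[2]
  h[2] = 1 + 1/10·h[0] + 4/5·h[2]
Solving the 2×2 linear system over states ≠ 1 gives exactly h = [50/11, 0, 80/11] (h[1] = 0 is the target).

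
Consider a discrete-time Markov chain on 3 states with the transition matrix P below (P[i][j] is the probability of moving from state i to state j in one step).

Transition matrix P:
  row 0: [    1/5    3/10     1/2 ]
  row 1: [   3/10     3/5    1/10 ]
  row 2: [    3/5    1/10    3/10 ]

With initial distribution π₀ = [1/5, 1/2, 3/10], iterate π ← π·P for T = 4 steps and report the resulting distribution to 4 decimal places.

t=0: π = [0.2000, 0.5000, 0.3000]
t=1: π = [0.3700, 0.3900, 0.2400]
t=2: π = [0.3350, 0.3690, 0.2960]
t=3: π = [0.3553, 0.3515, 0.2932]
t=4: π = [0.3524, 0.3468, 0.3008]

π = [0.3524, 0.3468, 0.3008]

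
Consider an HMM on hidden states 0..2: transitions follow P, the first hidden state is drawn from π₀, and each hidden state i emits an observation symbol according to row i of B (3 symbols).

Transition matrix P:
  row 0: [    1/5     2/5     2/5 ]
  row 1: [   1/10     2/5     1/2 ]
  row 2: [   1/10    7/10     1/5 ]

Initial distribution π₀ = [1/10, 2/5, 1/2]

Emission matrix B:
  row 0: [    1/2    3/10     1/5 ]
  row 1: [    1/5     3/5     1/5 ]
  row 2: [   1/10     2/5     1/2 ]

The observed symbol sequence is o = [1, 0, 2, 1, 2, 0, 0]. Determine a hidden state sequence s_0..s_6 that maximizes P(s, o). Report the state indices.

path = [2, 1, 2, 1, 2, 1, 1]

t=0: δ = [3.000e-02, 2.400e-01, 2.000e-01]  (obs o_0=1)
t=1: δ = [1.200e-02, 2.800e-02, 1.200e-02]  ψ = [1, 2, 1]  (obs o_1=0)
t=2: δ = [5.600e-04, 2.240e-03, 7.000e-03]  ψ = [1, 1, 1]  (obs o_2=2)
t=3: δ = [2.100e-04, 2.940e-03, 5.600e-04]  ψ = [2, 2, 2]  (obs o_3=1)
t=4: δ = [5.880e-05, 2.352e-04, 7.350e-04]  ψ = [1, 1, 1]  (obs o_4=2)
t=5: δ = [3.675e-05, 1.029e-04, 1.470e-05]  ψ = [2, 2, 2]  (obs o_5=0)
t=6: δ = [5.145e-06, 8.232e-06, 5.145e-06]  ψ = [1, 1, 1]  (obs o_6=0)
backtrack: best end state = 1; path = [2, 1, 2, 1, 2, 1, 1]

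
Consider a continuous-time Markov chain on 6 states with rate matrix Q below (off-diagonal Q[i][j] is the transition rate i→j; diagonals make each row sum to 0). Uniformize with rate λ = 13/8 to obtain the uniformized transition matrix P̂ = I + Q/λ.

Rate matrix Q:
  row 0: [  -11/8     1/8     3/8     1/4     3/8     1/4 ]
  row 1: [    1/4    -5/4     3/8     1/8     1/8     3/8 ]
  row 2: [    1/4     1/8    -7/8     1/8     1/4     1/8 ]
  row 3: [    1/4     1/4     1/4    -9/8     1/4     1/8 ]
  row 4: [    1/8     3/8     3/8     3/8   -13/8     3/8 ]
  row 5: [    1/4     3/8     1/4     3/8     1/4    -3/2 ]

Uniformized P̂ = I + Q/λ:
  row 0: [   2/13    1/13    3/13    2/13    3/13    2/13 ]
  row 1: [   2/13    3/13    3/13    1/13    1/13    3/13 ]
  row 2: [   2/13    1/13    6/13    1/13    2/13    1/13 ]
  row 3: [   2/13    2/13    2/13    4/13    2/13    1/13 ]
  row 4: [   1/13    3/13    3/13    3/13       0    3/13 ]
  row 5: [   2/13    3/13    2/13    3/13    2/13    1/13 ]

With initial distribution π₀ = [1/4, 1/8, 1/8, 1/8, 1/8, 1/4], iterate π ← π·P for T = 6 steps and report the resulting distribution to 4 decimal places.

t=0: π = [0.2500, 0.1250, 0.1250, 0.1250, 0.1250, 0.2500]
t=1: π = [0.1442, 0.1635, 0.2308, 0.1827, 0.1442, 0.1346]
t=2: π = [0.1428, 0.1590, 0.2596, 0.1731, 0.1302, 0.1354]
t=3: π = [0.1438, 0.1556, 0.2670, 0.1687, 0.1326, 0.1324]
t=4: π = [0.1436, 0.1546, 0.2692, 0.1677, 0.1325, 0.1323]
t=5: π = [0.1437, 0.1544, 0.2698, 0.1674, 0.1326, 0.1321]
t=6: π = [0.1436, 0.1543, 0.2700, 0.1673, 0.1326, 0.1321]

π = [0.1436, 0.1543, 0.2700, 0.1673, 0.1326, 0.1321]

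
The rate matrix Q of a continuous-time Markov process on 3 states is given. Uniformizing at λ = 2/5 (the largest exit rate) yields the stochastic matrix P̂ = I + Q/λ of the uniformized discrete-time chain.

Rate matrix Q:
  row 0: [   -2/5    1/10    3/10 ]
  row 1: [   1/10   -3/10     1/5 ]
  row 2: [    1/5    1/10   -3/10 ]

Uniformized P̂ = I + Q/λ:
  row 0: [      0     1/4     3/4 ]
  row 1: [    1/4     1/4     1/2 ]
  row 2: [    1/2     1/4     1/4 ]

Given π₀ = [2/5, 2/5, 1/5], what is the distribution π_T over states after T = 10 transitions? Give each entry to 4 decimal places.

π = [0.2918, 0.2500, 0.4582]

t=0: π = [0.4000, 0.4000, 0.2000]
t=1: π = [0.2000, 0.2500, 0.5500]
t=2: π = [0.3375, 0.2500, 0.4125]
t=3: π = [0.2688, 0.2500, 0.4813]
t=4: π = [0.3031, 0.2500, 0.4469]
t=5: π = [0.2859, 0.2500, 0.4641]
t=6: π = [0.2945, 0.2500, 0.4555]
t=7: π = [0.2902, 0.2500, 0.4598]
t=8: π = [0.2924, 0.2500, 0.4576]
t=9: π = [0.2913, 0.2500, 0.4587]
t=10: π = [0.2918, 0.2500, 0.4582]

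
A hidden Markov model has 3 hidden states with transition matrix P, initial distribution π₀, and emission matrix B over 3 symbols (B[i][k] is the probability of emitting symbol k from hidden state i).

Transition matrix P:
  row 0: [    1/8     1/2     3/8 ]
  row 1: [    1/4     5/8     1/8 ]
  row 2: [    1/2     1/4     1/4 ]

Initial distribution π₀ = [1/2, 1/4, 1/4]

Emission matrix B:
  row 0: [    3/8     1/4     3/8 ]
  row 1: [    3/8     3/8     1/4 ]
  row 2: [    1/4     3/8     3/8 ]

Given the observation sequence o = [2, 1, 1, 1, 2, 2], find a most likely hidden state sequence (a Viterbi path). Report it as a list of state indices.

path = [0, 1, 1, 1, 1, 1]

t=0: δ = [1.875e-01, 6.250e-02, 9.375e-02]  (obs o_0=2)
t=1: δ = [1.172e-02, 3.516e-02, 2.637e-02]  ψ = [2, 0, 0]  (obs o_1=1)
t=2: δ = [3.296e-03, 8.240e-03, 2.472e-03]  ψ = [2, 1, 2]  (obs o_2=1)
t=3: δ = [5.150e-04, 1.931e-03, 4.635e-04]  ψ = [1, 1, 0]  (obs o_3=1)
t=4: δ = [1.810e-04, 3.017e-04, 9.052e-05]  ψ = [1, 1, 1]  (obs o_4=2)
t=5: δ = [2.829e-05, 4.715e-05, 2.546e-05]  ψ = [1, 1, 0]  (obs o_5=2)
backtrack: best end state = 1; path = [0, 1, 1, 1, 1, 1]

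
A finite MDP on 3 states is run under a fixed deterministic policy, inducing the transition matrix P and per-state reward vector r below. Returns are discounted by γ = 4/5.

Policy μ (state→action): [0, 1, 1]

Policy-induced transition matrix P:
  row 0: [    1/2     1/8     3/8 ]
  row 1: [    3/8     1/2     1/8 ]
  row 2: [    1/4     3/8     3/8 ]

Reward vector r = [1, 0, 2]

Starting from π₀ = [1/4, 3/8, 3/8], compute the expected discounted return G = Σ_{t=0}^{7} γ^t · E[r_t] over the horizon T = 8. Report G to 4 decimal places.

t=0: π = [0.2500, 0.3750, 0.3750], E[r] = 1.0000, γ^t·E[r] = 1.000000, running G = 1.000000
t=1: π = [0.3594, 0.3594, 0.2813], E[r] = 0.9219, γ^t·E[r] = 0.737500, running G = 1.737500
t=2: π = [0.3848, 0.3301, 0.2852], E[r] = 0.9551, γ^t·E[r] = 0.611250, running G = 2.348750
t=3: π = [0.3875, 0.3201, 0.2925], E[r] = 0.9724, γ^t·E[r] = 0.497875, running G = 2.846625
t=4: π = [0.3869, 0.3181, 0.2950], E[r] = 0.9768, γ^t·E[r] = 0.400113, running G = 3.246738
t=5: π = [0.3865, 0.3181, 0.2955], E[r] = 0.9774, γ^t·E[r] = 0.320279, running G = 3.567016
t=6: π = [0.3864, 0.3181, 0.2955], E[r] = 0.9774, γ^t·E[r] = 0.256207, running G = 3.823223
t=7: π = [0.3864, 0.3182, 0.2955], E[r] = 0.9773, γ^t·E[r] = 0.204953, running G = 4.028177

G = 4.0282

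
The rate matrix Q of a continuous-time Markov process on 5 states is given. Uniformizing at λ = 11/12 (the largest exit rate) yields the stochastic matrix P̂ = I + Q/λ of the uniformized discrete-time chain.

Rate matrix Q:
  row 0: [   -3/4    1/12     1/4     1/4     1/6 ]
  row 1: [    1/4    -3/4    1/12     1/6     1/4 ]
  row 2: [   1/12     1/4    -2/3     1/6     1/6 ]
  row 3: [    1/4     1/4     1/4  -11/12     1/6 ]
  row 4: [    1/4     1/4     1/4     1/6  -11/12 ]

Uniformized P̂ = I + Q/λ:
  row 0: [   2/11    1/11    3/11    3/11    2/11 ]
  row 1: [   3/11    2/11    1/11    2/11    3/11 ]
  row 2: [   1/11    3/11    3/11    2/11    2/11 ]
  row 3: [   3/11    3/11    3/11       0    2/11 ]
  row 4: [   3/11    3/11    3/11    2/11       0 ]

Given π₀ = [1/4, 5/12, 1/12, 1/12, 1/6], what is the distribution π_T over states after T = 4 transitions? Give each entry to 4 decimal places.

π = [0.2111, 0.2151, 0.2338, 0.1698, 0.1702]

t=0: π = [0.2500, 0.4167, 0.0833, 0.0833, 0.1667]
t=1: π = [0.2348, 0.1894, 0.1970, 0.1894, 0.1894]
t=2: π = [0.2156, 0.2128, 0.2383, 0.1687, 0.1646]
t=3: π = [0.2098, 0.2142, 0.2340, 0.1707, 0.1712]
t=4: π = [0.2111, 0.2151, 0.2338, 0.1698, 0.1702]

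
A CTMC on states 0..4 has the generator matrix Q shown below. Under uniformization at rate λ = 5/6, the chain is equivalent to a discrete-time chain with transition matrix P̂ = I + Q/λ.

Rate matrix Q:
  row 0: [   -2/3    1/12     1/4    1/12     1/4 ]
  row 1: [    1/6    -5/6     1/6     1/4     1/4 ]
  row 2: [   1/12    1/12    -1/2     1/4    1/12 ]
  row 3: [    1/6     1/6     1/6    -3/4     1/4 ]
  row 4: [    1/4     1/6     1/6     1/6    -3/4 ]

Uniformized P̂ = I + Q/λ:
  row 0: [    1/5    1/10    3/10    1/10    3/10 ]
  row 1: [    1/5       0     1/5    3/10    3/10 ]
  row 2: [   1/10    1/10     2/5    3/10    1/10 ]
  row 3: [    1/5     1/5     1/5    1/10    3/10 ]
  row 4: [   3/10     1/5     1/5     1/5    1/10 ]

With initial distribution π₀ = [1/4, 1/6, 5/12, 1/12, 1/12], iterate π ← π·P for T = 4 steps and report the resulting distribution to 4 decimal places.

t=0: π = [0.2500, 0.1667, 0.4167, 0.0833, 0.0833]
t=1: π = [0.1667, 0.1000, 0.3083, 0.2250, 0.2000]
t=2: π = [0.1892, 0.1325, 0.2783, 0.2017, 0.1983]
t=3: π = [0.1920, 0.1268, 0.2746, 0.2020, 0.2047]
t=4: π = [0.1930, 0.1280, 0.2741, 0.2007, 0.2042]

π = [0.1930, 0.1280, 0.2741, 0.2007, 0.2042]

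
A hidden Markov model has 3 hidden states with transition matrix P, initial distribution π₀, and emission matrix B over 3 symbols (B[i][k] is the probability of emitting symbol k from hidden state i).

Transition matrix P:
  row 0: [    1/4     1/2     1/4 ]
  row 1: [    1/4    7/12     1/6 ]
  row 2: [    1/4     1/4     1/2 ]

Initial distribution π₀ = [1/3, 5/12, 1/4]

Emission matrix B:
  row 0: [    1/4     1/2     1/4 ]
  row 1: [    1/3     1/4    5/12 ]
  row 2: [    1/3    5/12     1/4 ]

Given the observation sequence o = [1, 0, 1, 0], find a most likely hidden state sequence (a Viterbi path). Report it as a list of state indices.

t=0: δ = [1.667e-01, 1.042e-01, 1.042e-01]  (obs o_0=1)
t=1: δ = [1.042e-02, 2.778e-02, 1.736e-02]  ψ = [0, 0, 2]  (obs o_1=0)
t=2: δ = [3.472e-03, 4.051e-03, 3.617e-03]  ψ = [1, 1, 2]  (obs o_2=1)
t=3: δ = [2.532e-04, 7.877e-04, 6.028e-04]  ψ = [1, 1, 2]  (obs o_3=0)
backtrack: best end state = 1; path = [0, 1, 1, 1]

path = [0, 1, 1, 1]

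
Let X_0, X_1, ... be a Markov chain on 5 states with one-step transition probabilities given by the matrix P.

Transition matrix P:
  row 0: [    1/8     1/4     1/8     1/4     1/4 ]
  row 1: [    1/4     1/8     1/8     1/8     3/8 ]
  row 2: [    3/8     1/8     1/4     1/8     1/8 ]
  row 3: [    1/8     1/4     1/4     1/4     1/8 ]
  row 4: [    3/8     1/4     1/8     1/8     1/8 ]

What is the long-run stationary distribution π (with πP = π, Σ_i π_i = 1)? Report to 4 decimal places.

Balance equations π_j = Σ_i π_i·P[i][j]:
  π_0 = 1/8·π_0 + 1/4·π_1 + 3/8·π_2 + 1/8·π_3 + 3/8·π_4
  π_1 = 1/4·π_0 + 1/8·π_1 + 1/8·π_2 + 1/4·π_3 + 1/4·π_4
  π_2 = 1/8·π_0 + 1/8·π_1 + 1/4·π_2 + 1/4·π_3 + 1/8·π_4
  π_3 = 1/4·π_0 + 1/8·π_1 + 1/8·π_2 + 1/4·π_3 + 1/8·π_4
  normalize: π_0 + π_1 + π_2 + π_3 + π_4 = 1
Solving the linear system gives exactly π = [1107/4535, 923/4535, 763/4535, 806/4535, 936/4535].

π = [0.2441, 0.2035, 0.1682, 0.1777, 0.2064]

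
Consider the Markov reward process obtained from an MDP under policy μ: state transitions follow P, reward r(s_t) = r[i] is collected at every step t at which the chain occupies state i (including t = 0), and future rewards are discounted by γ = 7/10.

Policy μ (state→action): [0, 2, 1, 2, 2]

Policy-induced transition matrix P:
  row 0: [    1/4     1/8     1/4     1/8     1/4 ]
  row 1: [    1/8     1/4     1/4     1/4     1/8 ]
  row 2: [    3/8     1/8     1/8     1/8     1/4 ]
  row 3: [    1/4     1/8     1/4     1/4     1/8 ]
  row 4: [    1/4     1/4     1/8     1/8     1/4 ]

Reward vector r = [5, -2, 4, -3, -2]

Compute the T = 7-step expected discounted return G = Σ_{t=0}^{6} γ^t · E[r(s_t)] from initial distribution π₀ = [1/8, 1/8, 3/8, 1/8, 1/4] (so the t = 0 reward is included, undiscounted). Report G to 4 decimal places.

t=0: π = [0.1250, 0.1250, 0.3750, 0.1250, 0.2500], E[r] = 1.0000, γ^t·E[r] = 1.000000, running G = 1.000000
t=1: π = [0.2813, 0.1719, 0.1719, 0.1563, 0.2188], E[r] = 0.8438, γ^t·E[r] = 0.590625, running G = 1.590625
t=2: π = [0.2500, 0.1738, 0.2012, 0.1660, 0.2090], E[r] = 0.7910, γ^t·E[r] = 0.387598, running G = 1.978223
t=3: π = [0.2534, 0.1729, 0.1987, 0.1675, 0.2075], E[r] = 0.7988, γ^t·E[r] = 0.273998, running G = 2.252221
t=4: π = [0.2532, 0.1725, 0.1992, 0.1675, 0.2075], E[r] = 0.8004, γ^t·E[r] = 0.192180, running G = 2.444400
t=5: π = [0.2533, 0.1725, 0.1992, 0.1675, 0.2075], E[r] = 0.8008, γ^t·E[r] = 0.134594, running G = 2.578994
t=6: π = [0.2533, 0.1725, 0.1992, 0.1675, 0.2075], E[r] = 0.8008, γ^t·E[r] = 0.094218, running G = 2.673212

G = 2.6732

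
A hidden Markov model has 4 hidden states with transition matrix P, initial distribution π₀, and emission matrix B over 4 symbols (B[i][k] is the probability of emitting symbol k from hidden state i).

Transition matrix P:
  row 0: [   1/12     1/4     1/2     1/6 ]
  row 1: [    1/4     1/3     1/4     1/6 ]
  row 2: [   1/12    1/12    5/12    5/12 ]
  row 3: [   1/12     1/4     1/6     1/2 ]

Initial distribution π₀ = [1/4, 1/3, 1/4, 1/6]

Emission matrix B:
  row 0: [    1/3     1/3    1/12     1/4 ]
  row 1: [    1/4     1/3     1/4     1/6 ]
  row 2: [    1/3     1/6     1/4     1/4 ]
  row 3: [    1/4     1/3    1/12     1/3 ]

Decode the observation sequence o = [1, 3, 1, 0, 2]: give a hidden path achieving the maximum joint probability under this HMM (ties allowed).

t=0: δ = [8.333e-02, 1.111e-01, 4.167e-02, 5.556e-02]  (obs o_0=1)
t=1: δ = [6.944e-03, 6.173e-03, 1.042e-02, 9.259e-03]  ψ = [1, 1, 0, 3]  (obs o_1=3)
t=2: δ = [5.144e-04, 7.716e-04, 7.234e-04, 1.543e-03]  ψ = [1, 3, 2, 3]  (obs o_2=1)
t=3: δ = [6.430e-05, 9.645e-05, 1.005e-04, 1.929e-04]  ψ = [1, 3, 2, 3]  (obs o_3=0)
t=4: δ = [2.009e-06, 1.206e-05, 1.047e-05, 8.038e-06]  ψ = [1, 3, 2, 3]  (obs o_4=2)
backtrack: best end state = 1; path = [3, 3, 3, 3, 1]

path = [3, 3, 3, 3, 1]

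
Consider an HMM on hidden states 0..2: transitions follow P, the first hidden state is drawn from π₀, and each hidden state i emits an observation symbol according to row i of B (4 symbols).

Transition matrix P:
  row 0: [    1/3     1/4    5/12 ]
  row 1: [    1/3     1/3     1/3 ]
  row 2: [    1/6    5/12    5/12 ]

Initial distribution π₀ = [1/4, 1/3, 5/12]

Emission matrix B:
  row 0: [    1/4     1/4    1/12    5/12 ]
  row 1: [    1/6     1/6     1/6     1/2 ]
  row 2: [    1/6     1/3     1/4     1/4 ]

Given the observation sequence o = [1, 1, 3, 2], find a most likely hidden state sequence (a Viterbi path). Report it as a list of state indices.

t=0: δ = [6.250e-02, 5.556e-02, 1.389e-01]  (obs o_0=1)
t=1: δ = [5.787e-03, 9.645e-03, 1.929e-02]  ψ = [2, 2, 2]  (obs o_1=1)
t=2: δ = [1.340e-03, 4.019e-03, 2.009e-03]  ψ = [1, 2, 2]  (obs o_2=3)
t=3: δ = [1.116e-04, 2.233e-04, 3.349e-04]  ψ = [1, 1, 1]  (obs o_3=2)
backtrack: best end state = 2; path = [2, 2, 1, 2]

path = [2, 2, 1, 2]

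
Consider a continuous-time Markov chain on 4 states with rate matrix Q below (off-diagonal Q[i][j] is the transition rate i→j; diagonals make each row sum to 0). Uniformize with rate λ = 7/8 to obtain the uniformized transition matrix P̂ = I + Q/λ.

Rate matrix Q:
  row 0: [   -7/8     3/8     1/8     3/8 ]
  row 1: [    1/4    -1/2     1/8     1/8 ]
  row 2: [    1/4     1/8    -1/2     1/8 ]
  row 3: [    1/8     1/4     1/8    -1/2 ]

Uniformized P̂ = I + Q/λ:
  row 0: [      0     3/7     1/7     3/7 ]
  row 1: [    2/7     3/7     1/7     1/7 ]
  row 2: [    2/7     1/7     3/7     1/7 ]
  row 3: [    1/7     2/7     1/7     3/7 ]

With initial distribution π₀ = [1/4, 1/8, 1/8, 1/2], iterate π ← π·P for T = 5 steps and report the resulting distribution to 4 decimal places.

π = [0.1914, 0.3320, 0.1999, 0.2767]

t=0: π = [0.2500, 0.1250, 0.1250, 0.5000]
t=1: π = [0.1429, 0.3214, 0.1786, 0.3571]
t=2: π = [0.1939, 0.3265, 0.1939, 0.2857]
t=3: π = [0.1895, 0.3324, 0.1983, 0.2799]
t=4: π = [0.1916, 0.3319, 0.1995, 0.2770]
t=5: π = [0.1914, 0.3320, 0.1999, 0.2767]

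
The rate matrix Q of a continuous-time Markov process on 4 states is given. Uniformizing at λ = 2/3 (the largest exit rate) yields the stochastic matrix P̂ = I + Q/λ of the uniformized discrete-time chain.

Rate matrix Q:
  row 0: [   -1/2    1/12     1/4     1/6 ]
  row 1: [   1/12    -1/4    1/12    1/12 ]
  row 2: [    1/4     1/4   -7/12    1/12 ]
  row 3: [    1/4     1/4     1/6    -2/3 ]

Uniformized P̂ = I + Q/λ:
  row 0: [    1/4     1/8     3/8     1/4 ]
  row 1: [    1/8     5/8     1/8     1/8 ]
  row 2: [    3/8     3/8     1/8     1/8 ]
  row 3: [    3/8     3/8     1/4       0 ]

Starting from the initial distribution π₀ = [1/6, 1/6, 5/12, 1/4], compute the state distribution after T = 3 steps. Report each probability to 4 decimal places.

t=0: π = [0.1667, 0.1667, 0.4167, 0.2500]
t=1: π = [0.3125, 0.3750, 0.1979, 0.1146]
t=2: π = [0.2422, 0.3906, 0.2174, 0.1497]
t=3: π = [0.2471, 0.4121, 0.2043, 0.1366]

π = [0.2471, 0.4121, 0.2043, 0.1366]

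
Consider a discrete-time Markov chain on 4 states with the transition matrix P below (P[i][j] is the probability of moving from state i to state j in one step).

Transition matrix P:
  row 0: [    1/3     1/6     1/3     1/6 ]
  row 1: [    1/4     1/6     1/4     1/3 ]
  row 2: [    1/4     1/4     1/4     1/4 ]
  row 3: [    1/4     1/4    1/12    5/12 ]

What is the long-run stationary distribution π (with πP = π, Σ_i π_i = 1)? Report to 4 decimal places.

π = [0.2727, 0.2098, 0.2238, 0.2937]

Balance equations π_j = Σ_i π_i·P[i][j]:
  π_0 = 1/3·π_0 + 1/4·π_1 + 1/4·π_2 + 1/4·π_3
  π_1 = 1/6·π_0 + 1/6·π_1 + 1/4·π_2 + 1/4·π_3
  π_2 = 1/3·π_0 + 1/4·π_1 + 1/4·π_2 + 1/12·π_3
  normalize: π_0 + π_1 + π_2 + π_3 = 1
Solving the linear system gives exactly π = [3/11, 30/143, 32/143, 42/143].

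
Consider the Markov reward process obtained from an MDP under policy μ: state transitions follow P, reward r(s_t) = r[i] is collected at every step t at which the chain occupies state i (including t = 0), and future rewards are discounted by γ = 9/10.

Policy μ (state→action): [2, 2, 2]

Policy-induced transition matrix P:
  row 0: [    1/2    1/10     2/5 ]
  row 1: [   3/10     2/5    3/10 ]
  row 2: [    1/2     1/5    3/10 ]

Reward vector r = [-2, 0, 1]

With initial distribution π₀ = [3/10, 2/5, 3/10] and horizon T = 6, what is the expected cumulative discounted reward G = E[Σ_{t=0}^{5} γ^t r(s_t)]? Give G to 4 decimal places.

G = -2.3459

t=0: π = [0.3000, 0.4000, 0.3000], E[r] = -0.3000, γ^t·E[r] = -0.300000, running G = -0.300000
t=1: π = [0.4200, 0.2500, 0.3300], E[r] = -0.5100, γ^t·E[r] = -0.459000, running G = -0.759000
t=2: π = [0.4500, 0.2080, 0.3420], E[r] = -0.5580, γ^t·E[r] = -0.451980, running G = -1.210980
t=3: π = [0.4584, 0.1966, 0.3450], E[r] = -0.5718, γ^t·E[r] = -0.416842, running G = -1.627822
t=4: π = [0.4607, 0.1935, 0.3458], E[r] = -0.5755, γ^t·E[r] = -0.377599, running G = -2.005421
t=5: π = [0.4613, 0.1926, 0.3461], E[r] = -0.5765, γ^t·E[r] = -0.340441, running G = -2.345862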